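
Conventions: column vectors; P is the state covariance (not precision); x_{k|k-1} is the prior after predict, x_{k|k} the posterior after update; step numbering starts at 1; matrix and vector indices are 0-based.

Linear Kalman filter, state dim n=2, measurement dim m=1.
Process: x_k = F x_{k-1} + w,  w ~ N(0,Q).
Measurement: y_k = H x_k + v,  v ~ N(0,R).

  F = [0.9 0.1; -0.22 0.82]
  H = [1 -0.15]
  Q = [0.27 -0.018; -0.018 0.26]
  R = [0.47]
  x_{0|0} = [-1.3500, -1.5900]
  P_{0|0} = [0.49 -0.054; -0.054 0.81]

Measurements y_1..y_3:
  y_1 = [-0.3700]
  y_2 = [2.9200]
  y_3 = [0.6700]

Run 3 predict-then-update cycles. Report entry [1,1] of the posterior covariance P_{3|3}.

P_post[1,1] = 0.7754

step 1: x^-=[-1.3740, -1.0068]  P^-=[0.6653 -0.0873; -0.0873 0.8478]  S=[1.1805]  K=[0.5746; -0.1816]  nu=[0.8530]  x^+=[-0.8839, -1.1617]  P^+=[0.2755 0.0360; 0.0360 0.8089]
step 2: x^-=[-0.9116, -0.7582]  P^-=[0.5077 0.0195; 0.0195 0.8043]  S=[0.9899]  K=[0.5099; -0.1021]  nu=[3.7179]  x^+=[0.9841, -1.1379]  P^+=[0.2503 0.0711; 0.0711 0.7939]
step 3: x^-=[0.7719, -1.1496]  P^-=[0.4935 0.0484; 0.0484 0.7803]  S=[0.9665]  K=[0.5031; -0.0710]  nu=[-0.2744]  x^+=[0.6339, -1.1301]  P^+=[0.2489 0.0830; 0.0830 0.7754]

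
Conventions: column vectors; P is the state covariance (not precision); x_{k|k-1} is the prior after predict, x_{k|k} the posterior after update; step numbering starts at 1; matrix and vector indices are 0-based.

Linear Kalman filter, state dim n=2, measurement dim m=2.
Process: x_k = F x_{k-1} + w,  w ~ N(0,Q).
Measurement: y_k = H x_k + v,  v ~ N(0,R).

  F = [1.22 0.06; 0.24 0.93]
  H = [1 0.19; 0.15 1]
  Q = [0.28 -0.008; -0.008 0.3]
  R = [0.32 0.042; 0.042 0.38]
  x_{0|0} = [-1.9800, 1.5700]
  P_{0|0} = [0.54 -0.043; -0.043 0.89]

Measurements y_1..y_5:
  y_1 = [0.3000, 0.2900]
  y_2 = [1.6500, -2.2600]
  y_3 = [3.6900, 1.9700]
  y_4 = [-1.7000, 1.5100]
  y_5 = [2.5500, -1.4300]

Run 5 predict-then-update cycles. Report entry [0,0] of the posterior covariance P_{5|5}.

P_post[0,0] = 0.2093

step 1: x^-=[-2.3214, 0.9849]  P^-=[1.0806 0.1504; 0.1504 1.0817]  S=[1.4968 0.5643; 0.5643 1.5311]  K=[0.7713 -0.0802; -0.0396 0.7358]  nu=[2.4343, -0.3467]  x^+=[-0.4162, 0.6334]  P^+=[0.2502 -0.0356; -0.0356 0.2833]
step 2: x^-=[-0.4697, 0.4891]  P^-=[0.6482 0.0402; 0.0402 0.5435]  S=[1.0031 0.2838; 0.2838 0.9502]  K=[0.6695 -0.0554; -0.0226 0.5851]  nu=[2.0268, -2.6787]  x^+=[1.0355, -1.1239]  P^+=[0.2167 -0.0254; -0.0254 0.2252]
step 3: x^-=[1.1959, -0.7967]  P^-=[0.5997 0.0388; 0.0388 0.4959]  S=[0.9523 0.2661; 0.2661 0.9011]  K=[0.6513 -0.0494; -0.0173 0.5620]  nu=[2.6455, 2.5873]  x^+=[2.7909, 0.6114]  P^+=[0.2107 -0.0230; -0.0230 0.2163]
step 4: x^-=[3.4416, 1.2384]  P^-=[0.5910 0.0393; 0.0393 0.4889]  S=[0.9436 0.2640; 0.2640 0.8940]  K=[0.6477 -0.0481; -0.0161 0.5582]  nu=[-5.3769, -0.2447]  x^+=[-0.0293, 1.1882]  P^+=[0.2095 -0.0225; -0.0225 0.2148]
step 5: x^-=[0.0355, 1.0980]  P^-=[0.5893 0.0395; 0.0395 0.4878]  S=[0.9419 0.2637; 0.2637 0.8929]  K=[0.6470 -0.0479; -0.0158 0.5576]  nu=[2.3059, -2.5333]  x^+=[1.6487, -0.3510]  P^+=[0.2093 -0.0224; -0.0224 0.2146]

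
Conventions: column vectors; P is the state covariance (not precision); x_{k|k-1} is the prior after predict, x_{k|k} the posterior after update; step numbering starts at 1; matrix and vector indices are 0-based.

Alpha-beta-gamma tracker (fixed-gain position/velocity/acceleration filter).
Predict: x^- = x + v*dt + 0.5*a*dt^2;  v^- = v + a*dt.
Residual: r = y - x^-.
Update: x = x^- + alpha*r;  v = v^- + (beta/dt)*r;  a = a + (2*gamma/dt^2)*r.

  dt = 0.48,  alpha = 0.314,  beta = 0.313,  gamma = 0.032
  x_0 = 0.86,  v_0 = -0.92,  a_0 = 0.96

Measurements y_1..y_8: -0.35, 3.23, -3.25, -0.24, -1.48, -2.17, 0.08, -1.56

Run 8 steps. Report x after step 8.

step 1: x_pred=0.5290  r=-0.8790  x^+=0.2530  v^+=-1.0324  a^+=0.7158
step 2: x_pred=-0.1601  r=3.3901  x^+=0.9044  v^+=1.5218  a^+=1.6575
step 3: x_pred=1.8258  r=-5.0758  x^+=0.2320  v^+=-0.9924  a^+=0.2476
step 4: x_pred=-0.2158  r=-0.0242  x^+=-0.2234  v^+=-0.8893  a^+=0.2409
step 5: x_pred=-0.6225  r=-0.8575  x^+=-0.8918  v^+=-1.3329  a^+=0.0027
step 6: x_pred=-1.5313  r=-0.6387  x^+=-1.7318  v^+=-1.7481  a^+=-0.1748
step 7: x_pred=-2.5910  r=2.6710  x^+=-1.7523  v^+=-0.0902  a^+=0.5672
step 8: x_pred=-1.7303  r=0.1703  x^+=-1.6768  v^+=0.2931  a^+=0.6145

x_post = -1.6768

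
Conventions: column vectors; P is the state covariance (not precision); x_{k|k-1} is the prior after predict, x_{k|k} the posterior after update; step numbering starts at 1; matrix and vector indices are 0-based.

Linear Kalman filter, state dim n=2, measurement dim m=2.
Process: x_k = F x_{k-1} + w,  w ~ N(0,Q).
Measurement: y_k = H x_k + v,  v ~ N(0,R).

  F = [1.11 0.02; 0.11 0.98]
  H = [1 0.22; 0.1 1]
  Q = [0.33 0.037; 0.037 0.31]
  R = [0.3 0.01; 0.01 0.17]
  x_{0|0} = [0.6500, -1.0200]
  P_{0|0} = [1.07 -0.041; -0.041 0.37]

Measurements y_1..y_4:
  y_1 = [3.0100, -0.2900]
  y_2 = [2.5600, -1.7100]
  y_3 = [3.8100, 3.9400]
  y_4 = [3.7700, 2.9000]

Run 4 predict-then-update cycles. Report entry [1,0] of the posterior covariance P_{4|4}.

P_post[1,0] = -0.0232

step 1: x^-=[0.7011, -0.9281]  P^-=[1.6467 0.1302; 0.1302 0.6695]  S=[2.0364 0.4550; 0.4550 0.8820]  K=[0.8455 -0.1018; -0.0414 0.7952]  nu=[2.5131, 0.5680]  x^+=[2.7680, -0.5805]  P^+=[0.2603 -0.0349; -0.0349 0.1383]
step 2: x^-=[3.0608, -0.2644]  P^-=[0.6492 0.0335; 0.0335 0.4384]  S=[0.9852 0.2056; 0.2056 0.6216]  K=[0.6804 -0.0667; -0.0176 0.7165]  nu=[-0.4426, -1.7516]  x^+=[2.8766, -1.5117]  P^+=[0.2090 -0.0254; -0.0254 0.1242]
step 3: x^-=[3.1627, -1.1651]  P^-=[0.5865 0.0372; 0.0372 0.4263]  S=[0.9235 0.2005; 0.2005 0.6096]  K=[0.6567 -0.0587; -0.0121 0.7094]  nu=[0.9036, 4.7888]  x^+=[3.4750, 2.2211]  P^+=[0.2016 -0.0236; -0.0236 0.1228]
step 4: x^-=[3.9017, 2.5590]  P^-=[0.5774 0.0383; 0.0383 0.4253]  S=[0.9148 0.2005; 0.2005 0.6088]  K=[0.6529 -0.0572; -0.0111 0.7086]  nu=[-0.6947, -0.0491]  x^+=[3.4510, 2.5319]  P^+=[0.2004 -0.0232; -0.0232 0.1227]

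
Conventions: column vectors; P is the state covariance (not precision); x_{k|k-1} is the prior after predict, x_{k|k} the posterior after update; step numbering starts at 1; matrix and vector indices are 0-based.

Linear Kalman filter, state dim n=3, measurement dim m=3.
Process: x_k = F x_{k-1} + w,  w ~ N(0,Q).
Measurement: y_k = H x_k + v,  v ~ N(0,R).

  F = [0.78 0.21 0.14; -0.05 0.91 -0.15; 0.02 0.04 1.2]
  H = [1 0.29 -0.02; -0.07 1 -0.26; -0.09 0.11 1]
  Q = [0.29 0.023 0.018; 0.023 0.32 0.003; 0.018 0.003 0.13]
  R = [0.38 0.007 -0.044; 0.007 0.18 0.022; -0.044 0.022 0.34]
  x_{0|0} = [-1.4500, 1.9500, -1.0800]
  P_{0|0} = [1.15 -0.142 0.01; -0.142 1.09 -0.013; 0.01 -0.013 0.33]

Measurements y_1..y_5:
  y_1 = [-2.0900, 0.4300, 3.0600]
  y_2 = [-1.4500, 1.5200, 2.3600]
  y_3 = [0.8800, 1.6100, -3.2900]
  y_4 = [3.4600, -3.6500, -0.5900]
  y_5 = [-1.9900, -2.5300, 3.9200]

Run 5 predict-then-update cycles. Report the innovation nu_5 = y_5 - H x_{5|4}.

innov = [-2.8075, -0.6187, 4.0051]

step 1: x^-=[-0.8727, 2.0090, -1.2470]  P^-=[0.9991 0.0777 0.1015; 0.0777 1.2495 -0.0349; 0.1015 -0.0349 0.6064]  S=[1.5259 0.3558 -0.0080; 0.3558 1.4864 -0.0382; -0.0080 -0.0382 0.9421]  K=[0.7108 -0.1822 0.0201; 0.0976 0.8232 0.1356; 0.0877 -0.1393 0.6250]  nu=[-1.8248, -1.9643, 4.0075]  x^+=[-1.7316, 0.7571, 1.3712]  P^+=[0.2706 -0.0092 -0.0031; -0.0092 0.1619 0.0413; -0.0031 0.0413 0.2008]
step 2: x^-=[-0.9997, 0.5699, 1.6410]  P^-=[0.4644 0.0371 0.0647; 0.0371 0.4488 0.0174; 0.0647 0.0174 0.4232]  S=[0.9010 0.1248 -0.0070; 0.1248 0.6478 -0.0255; -0.0070 -0.0255 0.7639]  K=[0.5431 -0.1221 0.0362; 0.0935 0.6680 0.1062; 0.0925 -0.1464 0.5449]  nu=[-0.5828, 1.3068, 0.5663]  x^+=[-1.4552, 1.4484, 1.7044]  P^+=[0.2046 -0.0019 0.0044; -0.0019 0.1314 0.0320; 0.0044 0.0320 0.1748]
step 3: x^-=[-0.5923, 1.1352, 2.0741]  P^-=[0.4259 0.0376 0.0640; 0.0376 0.4248 0.0106; 0.0640 0.0106 0.3854]  S=[0.8609 0.1217 -0.0062; 0.1217 0.6244 -0.0251; -0.0062 -0.0251 0.7240]  K=[0.5223 -0.1142 0.0416; 0.0944 0.6572 0.0981; 0.0936 -0.1479 0.5216]  nu=[1.1846, 0.9726, -5.5423]  x^+=[-0.3153, 1.3423, -0.8496]  P^+=[0.1962 -0.0006 0.0064; -0.0006 0.1287 0.0295; 0.0064 0.0295 0.1673]
step 4: x^-=[-0.0830, 1.3647, -0.9721]  P^-=[0.4212 0.0381 0.0638; 0.0381 0.4230 0.0090; 0.0638 0.0090 0.3743]  S=[0.8564 0.1220 -0.0062; 0.1220 0.6227 -0.0241; -0.0062 -0.0241 0.7126]  K=[0.5197 -0.1131 0.0429; 0.0946 0.6564 0.0961; 0.0935 -0.1475 0.5144]  nu=[3.1278, -5.2732, 0.2245]  x^+=[2.1485, -1.7794, 0.2137]  P^+=[0.1950 -0.0003 0.0068; -0.0003 0.1284 0.0288; 0.0068 0.0288 0.1650]
step 5: x^-=[1.3321, -1.7587, 0.2283]  P^-=[0.4206 0.0381 0.0637; 0.0381 0.4228 0.0086; 0.0637 0.0086 0.3710]  S=[0.8558 0.1222 -0.0063; 0.1222 0.6224 -0.0236; -0.0063 -0.0236 0.7092]  K=[0.5194 -0.1129 0.0432; 0.0946 0.6564 0.0956; 0.0934 -0.1472 0.5123]  nu=[-2.8075, -0.6187, 4.0051]  x^+=[0.1167, -2.0476, 2.1088]  P^+=[0.1949 -0.0003 0.0069; -0.0003 0.1283 0.0286; 0.0069 0.0286 0.1643]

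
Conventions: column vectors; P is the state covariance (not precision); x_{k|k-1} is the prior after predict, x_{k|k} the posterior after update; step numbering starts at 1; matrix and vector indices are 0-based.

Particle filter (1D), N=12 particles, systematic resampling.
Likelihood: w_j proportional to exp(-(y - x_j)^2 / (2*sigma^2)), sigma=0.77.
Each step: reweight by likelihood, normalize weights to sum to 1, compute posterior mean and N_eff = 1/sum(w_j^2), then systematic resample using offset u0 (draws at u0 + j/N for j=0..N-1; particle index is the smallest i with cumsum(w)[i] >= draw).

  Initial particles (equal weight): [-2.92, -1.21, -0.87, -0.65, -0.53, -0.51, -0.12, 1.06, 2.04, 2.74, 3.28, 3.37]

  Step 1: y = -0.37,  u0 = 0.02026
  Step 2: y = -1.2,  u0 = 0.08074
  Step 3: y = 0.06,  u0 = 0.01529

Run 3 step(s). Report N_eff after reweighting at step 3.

N_eff = 10.9879

step 1: w=[0.0008, 0.1022, 0.1500, 0.1734, 0.1813, 0.1822, 0.1757, 0.0330, 0.0014, 0.0001, 0.0000, 0.0000]  mean=-0.5412  Neff=6.2098  idx=[1, 2, 2, 3, 3, 4, 4, 4, 5, 5, 6, 6]
step 2: w=[0.1174, 0.1071, 0.1071, 0.0910, 0.0910, 0.0804, 0.0804, 0.0804, 0.0786, 0.0786, 0.0439, 0.0439]  mean=-0.6654  Neff=11.2456  idx=[0, 1, 2, 2, 3, 4, 5, 6, 7, 8, 10, 11]
step 3: w=[0.0323, 0.0606, 0.0606, 0.0606, 0.0822, 0.0822, 0.0937, 0.0937, 0.0937, 0.0956, 0.1223, 0.1223]  mean=-0.5313  Neff=10.9879  idx=[0, 2, 3, 4, 5, 6, 7, 8, 9, 10, 10, 11]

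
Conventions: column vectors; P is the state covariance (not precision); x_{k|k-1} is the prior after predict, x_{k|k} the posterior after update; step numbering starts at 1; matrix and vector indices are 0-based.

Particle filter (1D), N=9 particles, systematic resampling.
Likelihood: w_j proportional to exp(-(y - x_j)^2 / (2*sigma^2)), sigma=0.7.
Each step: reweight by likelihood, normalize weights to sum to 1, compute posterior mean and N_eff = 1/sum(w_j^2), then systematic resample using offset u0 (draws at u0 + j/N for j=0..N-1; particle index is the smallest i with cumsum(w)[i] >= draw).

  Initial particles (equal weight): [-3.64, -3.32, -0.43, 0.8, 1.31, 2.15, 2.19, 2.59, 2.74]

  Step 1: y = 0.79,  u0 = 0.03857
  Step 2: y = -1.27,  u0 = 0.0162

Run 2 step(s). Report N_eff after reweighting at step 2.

step 1: w=[0.0000, 0.0000, 0.0943, 0.4306, 0.3268, 0.0652, 0.0583, 0.0158, 0.0089]  mean=1.0653  Neff=3.2346  idx=[2, 3, 3, 3, 3, 4, 4, 4, 6]
step 2: w=[0.9004, 0.0233, 0.0233, 0.0233, 0.0233, 0.0021, 0.0021, 0.0021, 0.0000]  mean=-0.3043  Neff=1.2302  idx=[0, 0, 0, 0, 0, 0, 0, 0, 1]

N_eff = 1.2302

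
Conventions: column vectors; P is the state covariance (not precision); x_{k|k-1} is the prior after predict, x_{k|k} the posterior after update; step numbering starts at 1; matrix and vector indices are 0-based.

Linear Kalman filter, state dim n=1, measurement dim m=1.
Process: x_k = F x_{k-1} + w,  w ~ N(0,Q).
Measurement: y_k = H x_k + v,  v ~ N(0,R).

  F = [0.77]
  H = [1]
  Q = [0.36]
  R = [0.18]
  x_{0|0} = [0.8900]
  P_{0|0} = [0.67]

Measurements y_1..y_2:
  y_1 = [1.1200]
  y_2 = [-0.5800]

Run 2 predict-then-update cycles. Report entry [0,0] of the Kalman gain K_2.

step 1: x^-=[0.6853]  P^-=[0.7572]  S=[0.9372]  K=[0.8079]  nu=[0.4347]  x^+=[1.0365]  P^+=[0.1454]
step 2: x^-=[0.7981]  P^-=[0.4462]  S=[0.6262]  K=[0.7126]  nu=[-1.3781]  x^+=[-0.1839]  P^+=[0.1283]

K[0,0] = 0.7126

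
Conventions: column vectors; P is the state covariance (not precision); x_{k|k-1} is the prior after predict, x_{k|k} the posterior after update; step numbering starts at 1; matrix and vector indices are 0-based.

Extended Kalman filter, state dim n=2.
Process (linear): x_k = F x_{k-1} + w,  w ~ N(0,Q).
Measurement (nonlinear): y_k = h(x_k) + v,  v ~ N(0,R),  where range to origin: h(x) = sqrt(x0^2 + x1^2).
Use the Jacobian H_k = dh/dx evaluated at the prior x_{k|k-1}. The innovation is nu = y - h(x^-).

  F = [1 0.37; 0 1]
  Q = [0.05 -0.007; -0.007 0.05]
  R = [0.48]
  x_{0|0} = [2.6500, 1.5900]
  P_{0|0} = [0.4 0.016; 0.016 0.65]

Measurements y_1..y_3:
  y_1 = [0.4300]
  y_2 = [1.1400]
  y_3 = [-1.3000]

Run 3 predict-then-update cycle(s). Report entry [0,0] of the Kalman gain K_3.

K[0,0] = 0.4305

step 1: x^-=[3.2383, 1.5900]  P^-=[0.5508 0.2495; 0.2495 0.7000]  H_jac=[0.8976 0.4407]  S=[1.2572]  K=[0.4807; 0.4235]  nu=[-3.1776]  x^+=[1.7107, 0.2442]  P^+=[0.2603 -0.0065; -0.0065 0.4745]
step 2: x^-=[1.8010, 0.2442]  P^-=[0.3704 0.1621; 0.1621 0.5245]  H_jac=[0.9909 0.1343]  S=[0.8963]  K=[0.4338; 0.2578]  nu=[-0.6775]  x^+=[1.5071, 0.0695]  P^+=[0.2017 0.0618; 0.0618 0.4649]
step 3: x^-=[1.5329, 0.0695]  P^-=[0.3611 0.2269; 0.2269 0.5149]  H_jac=[0.9990 0.0453]  S=[0.8620]  K=[0.4305; 0.2900]  nu=[-2.8344]  x^+=[0.3127, -0.7524]  P^+=[0.2014 0.1193; 0.1193 0.4424]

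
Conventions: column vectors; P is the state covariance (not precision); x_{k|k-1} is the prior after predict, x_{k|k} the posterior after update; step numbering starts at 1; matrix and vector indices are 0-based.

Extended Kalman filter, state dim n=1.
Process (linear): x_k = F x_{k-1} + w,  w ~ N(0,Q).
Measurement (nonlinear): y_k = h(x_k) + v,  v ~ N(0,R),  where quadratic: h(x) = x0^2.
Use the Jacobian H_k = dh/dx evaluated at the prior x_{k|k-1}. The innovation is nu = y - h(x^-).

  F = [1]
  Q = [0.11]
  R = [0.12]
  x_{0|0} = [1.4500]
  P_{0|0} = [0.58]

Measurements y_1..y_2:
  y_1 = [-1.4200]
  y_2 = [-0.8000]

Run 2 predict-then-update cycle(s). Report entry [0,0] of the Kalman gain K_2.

K[0,0] = 0.4199

step 1: x^-=[1.4500]  P^-=[0.6900]  H_jac=[2.9000]  S=[5.9229]  K=[0.3378]  nu=[-3.5225]  x^+=[0.2600]  P^+=[0.0140]
step 2: x^-=[0.2600]  P^-=[0.1240]  H_jac=[0.5199]  S=[0.1535]  K=[0.4199]  nu=[-0.8676]  x^+=[-0.1043]  P^+=[0.0969]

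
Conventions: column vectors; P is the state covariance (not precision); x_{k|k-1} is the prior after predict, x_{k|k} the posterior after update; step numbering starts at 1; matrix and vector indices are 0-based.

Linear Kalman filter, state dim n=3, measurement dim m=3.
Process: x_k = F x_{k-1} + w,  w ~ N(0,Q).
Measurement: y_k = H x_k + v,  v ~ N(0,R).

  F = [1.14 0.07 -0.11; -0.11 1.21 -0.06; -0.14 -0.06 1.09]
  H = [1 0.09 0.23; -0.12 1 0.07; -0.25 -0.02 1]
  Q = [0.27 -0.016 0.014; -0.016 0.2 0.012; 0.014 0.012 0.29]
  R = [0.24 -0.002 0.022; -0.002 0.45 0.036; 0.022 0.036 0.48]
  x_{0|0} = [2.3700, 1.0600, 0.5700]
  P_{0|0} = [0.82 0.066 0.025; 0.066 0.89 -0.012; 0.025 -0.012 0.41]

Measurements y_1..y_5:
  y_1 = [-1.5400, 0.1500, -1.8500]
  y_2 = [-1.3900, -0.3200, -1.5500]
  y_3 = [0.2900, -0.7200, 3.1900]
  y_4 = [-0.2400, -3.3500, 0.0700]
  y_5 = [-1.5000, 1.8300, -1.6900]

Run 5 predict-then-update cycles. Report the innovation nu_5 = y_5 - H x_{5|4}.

innov = [-0.9992, 4.3557, -2.6500]

step 1: x^-=[2.7133, 0.9877, 0.2259]  P^-=[1.3494 0.0500 -0.1445; 0.0500 1.4990 -0.0962; -0.1445 -0.0962 0.7914]  S=[1.5820 0.0043 -0.2825; 0.0043 1.9492 0.0133; -0.2825 0.0133 1.4330]  K=[0.8032 -0.0632 -0.1780; 0.0853 0.7629 -0.0871; 0.1262 -0.0164 0.6039]  nu=[-4.3941, -0.5279, -1.3778]  x^+=[-0.5376, 0.3302, -1.1518]  P^+=[0.1950 -0.0115 -0.0215; -0.0115 0.3392 -0.0086; -0.0215 -0.0086 0.2865]
step 2: x^-=[-0.4630, 0.5278, -1.2001]  P^-=[0.5322 -0.0233 -0.0798; -0.0233 0.7040 -0.0354; -0.0798 -0.0354 0.6429]  S=[0.7696 -0.0269 -0.0417; -0.0269 1.1668 0.0643; -0.0417 0.0643 1.1975]  K=[0.6548 -0.0560 -0.1515; 0.0592 0.6087 -0.0671; 0.1142 -0.0117 0.5587]  nu=[-0.6985, -0.8194, -0.4551]  x^+=[-0.8055, 0.0182, -1.5245]  P^+=[0.1597 -0.0114 -0.0206; -0.0114 0.2705 -0.0064; -0.0206 -0.0064 0.2650]
step 3: x^-=[-0.7493, 0.2022, -1.5501]  P^-=[0.4856 -0.0249 -0.0700; -0.0249 0.6026 -0.0268; -0.0700 -0.0268 0.6159]  S=[0.7252 -0.0301 -0.0260; -0.0301 1.0660 0.0706; -0.0260 0.0706 1.1623]  K=[0.6367 -0.0549 -0.1466; 0.0534 0.5719 -0.0616; 0.1147 -0.0100 0.5486]  nu=[1.3776, -0.9036, 4.5568]  x^+=[-0.4908, -0.5219, 1.1168]  P^+=[0.1553 -0.0113 -0.0198; -0.0113 0.2541 -0.0056; -0.0198 -0.0056 0.2604]
step 4: x^-=[-0.7188, -0.6446, 1.3173]  P^-=[0.4794 -0.0258 -0.0675; -0.0258 0.5783 -0.0244; -0.0675 -0.0244 0.6099]  S=[0.7196 -0.0318 -0.0232; -0.0318 1.0421 0.0728; -0.0232 0.0728 1.1546]  K=[0.6342 -0.0550 -0.1456; 0.0516 0.5621 -0.0600; 0.1153 -0.0093 0.5462]  nu=[0.2339, -2.8839, -1.4399]  x^+=[-0.2023, -2.1670, 0.5846]  P^+=[0.1546 -0.0113 -0.0195; -0.0113 0.2497 -0.0053; -0.0195 -0.0053 0.2594]
step 5: x^-=[-0.4467, -2.6349, 0.7956]  P^-=[0.4785 -0.0262 -0.0669; -0.0262 0.5719 -0.0236; -0.0669 -0.0236 0.6086]  S=[0.7188 -0.0325 -0.0226; -0.0325 1.0359 0.0736; -0.0226 0.0736 1.1528]  K=[0.6339 -0.0550 -0.1454; 0.0510 0.5593 -0.0595; 0.1155 -0.0091 0.5457]  nu=[-0.9992, 4.3557, -2.6500]  x^+=[-0.9346, -0.0920, -0.8054]  P^+=[0.1545 -0.0114 -0.0194; -0.0114 0.2485 -0.0052; -0.0194 -0.0052 0.2592]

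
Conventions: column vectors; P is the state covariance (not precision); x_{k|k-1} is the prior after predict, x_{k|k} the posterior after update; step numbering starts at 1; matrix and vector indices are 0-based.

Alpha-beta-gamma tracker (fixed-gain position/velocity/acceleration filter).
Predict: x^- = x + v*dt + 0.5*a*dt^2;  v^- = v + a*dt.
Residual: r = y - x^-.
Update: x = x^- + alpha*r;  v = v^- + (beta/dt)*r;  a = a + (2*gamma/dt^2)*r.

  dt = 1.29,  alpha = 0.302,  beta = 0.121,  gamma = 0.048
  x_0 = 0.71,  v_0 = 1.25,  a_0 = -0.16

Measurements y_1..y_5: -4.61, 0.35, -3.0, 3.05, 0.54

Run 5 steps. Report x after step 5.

x_post = -2.3991

step 1: x_pred=2.1894  r=-6.7994  x^+=0.1360  v^+=0.4058  a^+=-0.5522
step 2: x_pred=0.2000  r=0.1500  x^+=0.2453  v^+=-0.2925  a^+=-0.5436
step 3: x_pred=-0.5843  r=-2.4157  x^+=-1.3139  v^+=-1.2203  a^+=-0.6830
step 4: x_pred=-3.4563  r=6.5063  x^+=-1.4914  v^+=-1.4910  a^+=-0.3076
step 5: x_pred=-3.6708  r=4.2108  x^+=-2.3991  v^+=-1.4929  a^+=-0.0647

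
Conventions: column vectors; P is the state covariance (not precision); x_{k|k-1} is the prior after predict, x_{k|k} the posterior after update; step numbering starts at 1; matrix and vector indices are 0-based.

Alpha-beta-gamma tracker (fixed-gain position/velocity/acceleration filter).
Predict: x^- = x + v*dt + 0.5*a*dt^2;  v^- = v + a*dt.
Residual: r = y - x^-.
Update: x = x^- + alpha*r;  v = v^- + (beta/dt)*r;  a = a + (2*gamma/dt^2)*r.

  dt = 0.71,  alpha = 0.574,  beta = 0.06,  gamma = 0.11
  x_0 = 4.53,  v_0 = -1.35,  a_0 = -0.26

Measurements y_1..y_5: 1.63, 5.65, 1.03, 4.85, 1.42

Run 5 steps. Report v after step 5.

step 1: x_pred=3.5060  r=-1.8760  x^+=2.4292  v^+=-1.6931  a^+=-1.0787
step 2: x_pred=0.9551  r=4.6949  x^+=3.6500  v^+=-2.0623  a^+=0.9702
step 3: x_pred=2.4303  r=-1.4003  x^+=1.6265  v^+=-1.4918  a^+=0.3591
step 4: x_pred=0.6579  r=4.1921  x^+=3.0642  v^+=-0.8825  a^+=2.1886
step 5: x_pred=2.9892  r=-1.5692  x^+=2.0885  v^+=0.5388  a^+=1.5038

v_post = 0.5388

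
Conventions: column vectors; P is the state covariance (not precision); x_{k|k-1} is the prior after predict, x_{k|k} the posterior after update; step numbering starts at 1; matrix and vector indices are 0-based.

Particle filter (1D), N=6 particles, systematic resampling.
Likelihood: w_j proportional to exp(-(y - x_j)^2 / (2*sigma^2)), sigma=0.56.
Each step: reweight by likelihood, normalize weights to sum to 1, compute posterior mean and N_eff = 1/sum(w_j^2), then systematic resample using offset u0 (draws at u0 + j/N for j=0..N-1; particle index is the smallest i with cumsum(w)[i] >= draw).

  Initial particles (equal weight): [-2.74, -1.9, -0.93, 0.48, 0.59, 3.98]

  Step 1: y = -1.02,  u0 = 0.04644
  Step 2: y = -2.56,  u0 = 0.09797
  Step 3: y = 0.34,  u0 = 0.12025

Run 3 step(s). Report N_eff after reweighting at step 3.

N_eff = 6.0000

step 1: w=[0.0067, 0.2186, 0.7418, 0.0208, 0.0121, 0.0000]  mean=-1.1066  Neff=1.6703  idx=[1, 1, 2, 2, 2, 2]
step 2: w=[0.4726, 0.4726, 0.0137, 0.0137, 0.0137, 0.0137]  mean=-1.8469  Neff=2.2347  idx=[0, 0, 0, 1, 1, 1]
step 3: w=[0.1667, 0.1667, 0.1667, 0.1667, 0.1667, 0.1667]  mean=-1.9000  Neff=6.0000  idx=[0, 1, 2, 3, 4, 5]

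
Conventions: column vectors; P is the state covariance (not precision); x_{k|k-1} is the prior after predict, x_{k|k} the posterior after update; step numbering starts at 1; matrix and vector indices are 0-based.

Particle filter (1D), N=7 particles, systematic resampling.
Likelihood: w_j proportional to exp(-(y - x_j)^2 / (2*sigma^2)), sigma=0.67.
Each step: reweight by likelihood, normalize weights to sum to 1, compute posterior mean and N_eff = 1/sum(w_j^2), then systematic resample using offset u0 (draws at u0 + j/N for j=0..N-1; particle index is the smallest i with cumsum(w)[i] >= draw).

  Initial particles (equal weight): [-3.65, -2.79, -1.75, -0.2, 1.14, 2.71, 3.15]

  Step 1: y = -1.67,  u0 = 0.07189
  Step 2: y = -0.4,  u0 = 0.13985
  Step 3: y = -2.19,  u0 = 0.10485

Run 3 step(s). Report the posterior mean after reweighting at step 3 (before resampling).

step 1: w=[0.0095, 0.1841, 0.7392, 0.0671, 0.0001, 0.0000, 0.0000]  mean=-1.8551  Neff=1.7095  idx=[1, 2, 2, 2, 2, 2, 2]
step 2: w=[0.0022, 0.1663, 0.1663, 0.1663, 0.1663, 0.1663, 0.1663]  mean=-1.7523  Neff=6.0261  idx=[1, 2, 3, 4, 5, 6, 6]
step 3: w=[0.1429, 0.1429, 0.1429, 0.1429, 0.1429, 0.1429, 0.1429]  mean=-1.7500  Neff=7.0000  idx=[0, 1, 2, 3, 4, 5, 6]

post_mean = -1.7500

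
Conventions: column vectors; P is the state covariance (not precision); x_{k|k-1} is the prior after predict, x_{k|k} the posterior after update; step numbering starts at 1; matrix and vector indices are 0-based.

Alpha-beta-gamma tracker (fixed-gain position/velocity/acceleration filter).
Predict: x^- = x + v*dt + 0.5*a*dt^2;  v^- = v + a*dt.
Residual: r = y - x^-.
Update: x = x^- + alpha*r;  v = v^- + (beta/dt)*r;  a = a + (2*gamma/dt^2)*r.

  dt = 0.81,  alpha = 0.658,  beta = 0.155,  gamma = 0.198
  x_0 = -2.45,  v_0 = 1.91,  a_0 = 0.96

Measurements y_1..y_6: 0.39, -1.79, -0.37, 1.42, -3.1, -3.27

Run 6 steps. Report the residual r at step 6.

resid = 2.5658

step 1: x_pred=-0.5880  r=0.9780  x^+=0.0555  v^+=2.8747  a^+=1.5503
step 2: x_pred=2.8926  r=-4.6826  x^+=-0.1885  v^+=3.2344  a^+=-1.2760
step 3: x_pred=2.0127  r=-2.3827  x^+=0.4449  v^+=1.7449  a^+=-2.7142
step 4: x_pred=0.9679  r=0.4521  x^+=1.2654  v^+=-0.3671  a^+=-2.4413
step 5: x_pred=0.1672  r=-3.2672  x^+=-1.9826  v^+=-2.9697  a^+=-4.4132
step 6: x_pred=-5.8358  r=2.5658  x^+=-4.1475  v^+=-6.0534  a^+=-2.8646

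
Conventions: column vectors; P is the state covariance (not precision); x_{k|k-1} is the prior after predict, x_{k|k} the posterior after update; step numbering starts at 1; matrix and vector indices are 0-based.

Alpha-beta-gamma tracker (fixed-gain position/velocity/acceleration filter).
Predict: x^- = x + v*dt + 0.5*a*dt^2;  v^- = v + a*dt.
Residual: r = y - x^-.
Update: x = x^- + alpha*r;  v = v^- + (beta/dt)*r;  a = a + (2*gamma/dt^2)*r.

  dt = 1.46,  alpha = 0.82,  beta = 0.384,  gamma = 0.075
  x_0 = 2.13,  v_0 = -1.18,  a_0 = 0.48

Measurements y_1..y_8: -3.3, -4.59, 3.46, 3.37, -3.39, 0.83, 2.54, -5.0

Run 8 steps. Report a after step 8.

step 1: x_pred=0.9188  r=-4.2188  x^+=-2.5406  v^+=-1.5888  a^+=0.1831
step 2: x_pred=-4.6651  r=0.0751  x^+=-4.6035  v^+=-1.3017  a^+=0.1884
step 3: x_pred=-6.3032  r=9.7632  x^+=1.7026  v^+=1.5412  a^+=0.8754
step 4: x_pred=4.8859  r=-1.5159  x^+=3.6429  v^+=2.4207  a^+=0.7688
step 5: x_pred=7.9964  r=-11.3864  x^+=-1.3404  v^+=0.5483  a^+=-0.0325
step 6: x_pred=-0.5745  r=1.4045  x^+=0.5772  v^+=0.8703  a^+=0.0663
step 7: x_pred=1.9185  r=0.6215  x^+=2.4281  v^+=1.1306  a^+=0.1101
step 8: x_pred=4.1962  r=-9.1962  x^+=-3.3447  v^+=-1.1274  a^+=-0.5370

a_post = -0.5370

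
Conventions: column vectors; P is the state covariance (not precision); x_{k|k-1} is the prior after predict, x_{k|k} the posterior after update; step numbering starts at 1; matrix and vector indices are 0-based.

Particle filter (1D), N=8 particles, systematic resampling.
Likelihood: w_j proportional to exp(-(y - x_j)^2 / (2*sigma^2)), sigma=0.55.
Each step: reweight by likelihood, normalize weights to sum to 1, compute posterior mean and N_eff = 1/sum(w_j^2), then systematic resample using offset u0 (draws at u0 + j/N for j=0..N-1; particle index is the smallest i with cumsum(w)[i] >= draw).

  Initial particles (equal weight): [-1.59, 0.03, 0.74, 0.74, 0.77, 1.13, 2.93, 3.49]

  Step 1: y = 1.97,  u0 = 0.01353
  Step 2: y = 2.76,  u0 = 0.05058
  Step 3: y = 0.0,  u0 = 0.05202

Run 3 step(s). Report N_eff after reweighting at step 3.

step 1: w=[0.0000, 0.0025, 0.1013, 0.1013, 0.1142, 0.3846, 0.2691, 0.0271]  mean=1.5555  Neff=3.9275  idx=[2, 3, 4, 5, 5, 5, 6, 6]
step 2: w=[0.0006, 0.0006, 0.0007, 0.0064, 0.0064, 0.0064, 0.4895, 0.4895]  mean=2.8914  Neff=2.0863  idx=[6, 6, 6, 6, 7, 7, 7, 7]
step 3: w=[0.1250, 0.1250, 0.1250, 0.1250, 0.1250, 0.1250, 0.1250, 0.1250]  mean=2.9300  Neff=8.0000  idx=[0, 1, 2, 3, 4, 5, 6, 7]

N_eff = 8.0000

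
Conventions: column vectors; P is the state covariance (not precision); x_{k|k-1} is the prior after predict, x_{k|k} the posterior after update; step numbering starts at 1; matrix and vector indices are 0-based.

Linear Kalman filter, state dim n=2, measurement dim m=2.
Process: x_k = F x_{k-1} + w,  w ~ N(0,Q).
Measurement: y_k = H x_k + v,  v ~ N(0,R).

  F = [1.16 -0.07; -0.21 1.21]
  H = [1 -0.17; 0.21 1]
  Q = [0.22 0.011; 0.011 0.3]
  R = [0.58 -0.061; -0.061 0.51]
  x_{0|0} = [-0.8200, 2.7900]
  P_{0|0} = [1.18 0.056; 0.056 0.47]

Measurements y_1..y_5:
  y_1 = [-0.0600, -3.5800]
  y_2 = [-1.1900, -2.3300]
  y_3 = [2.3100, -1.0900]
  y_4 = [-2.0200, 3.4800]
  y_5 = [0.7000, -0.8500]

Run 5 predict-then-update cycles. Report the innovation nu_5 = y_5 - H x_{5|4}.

innov = [1.7766, -2.5964]

step 1: x^-=[-1.1465, 3.5481]  P^-=[1.8010 -0.2368; -0.2368 1.0117]  S=[2.4908 -0.0832; -0.0832 1.5017]  K=[0.7438 0.1353; -0.1430 0.6327]  nu=[1.6897, -6.8873]  x^+=[-0.8219, -1.0511]  P^+=[0.4124 -0.0630; -0.0630 0.3446]
step 2: x^-=[-0.8798, -1.0992]  P^-=[0.7869 -0.2079; -0.2079 0.8547]  S=[1.4623 -0.2416; -0.2416 1.3121]  K=[0.5744 0.0732; -0.1438 0.5917]  nu=[-0.4970, -1.0461]  x^+=[-1.2419, -1.6466]  P^+=[0.3177 -0.0644; -0.0644 0.3240]
step 3: x^-=[-1.3253, -1.7316]  P^-=[0.6596 -0.1852; -0.1852 0.8212]  S=[1.3263 -0.2407; -0.2407 1.2825]  K=[0.5326 0.0635; -0.1389 0.5839]  nu=[3.3410, 0.9199]  x^+=[0.5125, -1.6586]  P^+=[0.2945 -0.0619; -0.0619 0.3193]
step 4: x^-=[0.7106, -2.1146]  P^-=[0.6279 -0.1756; -0.1756 0.8119]  S=[1.2911 -0.2365; -0.2365 1.2758]  K=[0.5209 0.0623; -0.1363 0.5822]  nu=[-3.0900, 5.4454]  x^+=[-0.5599, 1.4768]  P^+=[0.2880 -0.0605; -0.0605 0.3179]
step 5: x^-=[-0.7529, 1.9045]  P^-=[0.6189 -0.1719; -0.1719 0.8089]  S=[1.2808 -0.2343; -0.2343 1.2740]  K=[0.5175 0.0623; -0.1352 0.5818]  nu=[1.7766, -2.5964]  x^+=[0.0048, 0.1539]  P^+=[0.2861 -0.0599; -0.0599 0.3175]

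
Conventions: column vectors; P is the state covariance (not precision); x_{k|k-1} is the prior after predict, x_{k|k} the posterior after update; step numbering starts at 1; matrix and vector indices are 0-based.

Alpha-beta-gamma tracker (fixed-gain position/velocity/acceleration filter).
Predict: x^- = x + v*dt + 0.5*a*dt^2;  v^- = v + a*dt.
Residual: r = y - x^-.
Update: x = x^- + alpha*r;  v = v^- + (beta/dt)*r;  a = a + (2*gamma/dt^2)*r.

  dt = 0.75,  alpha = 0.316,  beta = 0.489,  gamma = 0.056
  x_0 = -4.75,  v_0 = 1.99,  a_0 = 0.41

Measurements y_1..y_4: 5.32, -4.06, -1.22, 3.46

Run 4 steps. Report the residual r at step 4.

step 1: x_pred=-3.1422  r=8.4622  x^+=-0.4681  v^+=7.8148  a^+=2.0949
step 2: x_pred=5.9822  r=-10.0422  x^+=2.8089  v^+=2.8385  a^+=0.0954
step 3: x_pred=4.9646  r=-6.1846  x^+=3.0103  v^+=-1.1223  a^+=-1.1360
step 4: x_pred=1.8490  r=1.6110  x^+=2.3581  v^+=-0.9239  a^+=-0.8153

resid = 1.6110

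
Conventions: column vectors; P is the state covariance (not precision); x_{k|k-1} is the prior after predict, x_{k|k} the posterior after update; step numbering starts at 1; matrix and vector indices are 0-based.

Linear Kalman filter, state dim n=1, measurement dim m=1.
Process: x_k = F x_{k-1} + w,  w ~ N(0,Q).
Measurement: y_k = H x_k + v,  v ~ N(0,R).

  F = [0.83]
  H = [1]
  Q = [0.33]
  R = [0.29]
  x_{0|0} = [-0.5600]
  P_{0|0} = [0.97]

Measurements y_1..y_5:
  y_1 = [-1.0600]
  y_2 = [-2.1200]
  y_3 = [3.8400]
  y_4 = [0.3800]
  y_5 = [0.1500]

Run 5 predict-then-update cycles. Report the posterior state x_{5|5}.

step 1: x^-=[-0.4648]  P^-=[0.9982]  S=[1.2882]  K=[0.7749]  nu=[-0.5952]  x^+=[-0.9260]  P^+=[0.2247]
step 2: x^-=[-0.7686]  P^-=[0.4848]  S=[0.7748]  K=[0.6257]  nu=[-1.3514]  x^+=[-1.6142]  P^+=[0.1815]
step 3: x^-=[-1.3398]  P^-=[0.4550]  S=[0.7450]  K=[0.6107]  nu=[5.1798]  x^+=[1.8237]  P^+=[0.1771]
step 4: x^-=[1.5137]  P^-=[0.4520]  S=[0.7420]  K=[0.6092]  nu=[-1.1337]  x^+=[0.8231]  P^+=[0.1767]
step 5: x^-=[0.6832]  P^-=[0.4517]  S=[0.7417]  K=[0.6090]  nu=[-0.5332]  x^+=[0.3585]  P^+=[0.1766]

x_post = [0.3585]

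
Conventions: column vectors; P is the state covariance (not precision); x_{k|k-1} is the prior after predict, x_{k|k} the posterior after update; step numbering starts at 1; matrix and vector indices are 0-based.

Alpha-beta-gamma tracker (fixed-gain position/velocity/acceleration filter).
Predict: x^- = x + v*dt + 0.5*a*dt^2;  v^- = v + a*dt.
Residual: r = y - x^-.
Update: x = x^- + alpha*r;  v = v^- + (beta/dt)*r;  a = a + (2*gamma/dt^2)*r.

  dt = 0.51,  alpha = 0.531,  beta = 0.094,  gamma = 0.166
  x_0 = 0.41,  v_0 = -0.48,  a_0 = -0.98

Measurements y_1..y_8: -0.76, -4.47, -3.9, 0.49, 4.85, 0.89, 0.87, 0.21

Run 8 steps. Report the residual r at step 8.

step 1: x_pred=0.0378  r=-0.7978  x^+=-0.3859  v^+=-1.1268  a^+=-1.9983
step 2: x_pred=-1.2204  r=-3.2496  x^+=-2.9459  v^+=-2.7449  a^+=-6.1461
step 3: x_pred=-5.1452  r=1.2452  x^+=-4.4840  v^+=-5.6499  a^+=-4.5568
step 4: x_pred=-7.9581  r=8.4481  x^+=-3.4721  v^+=-6.4168  a^+=6.2266
step 5: x_pred=-5.9349  r=10.7849  x^+=-0.2081  v^+=-1.2534  a^+=19.9928
step 6: x_pred=1.7527  r=-0.8627  x^+=1.2946  v^+=8.7839  a^+=18.8917
step 7: x_pred=8.2312  r=-7.3612  x^+=4.3224  v^+=17.0619  a^+=9.4956
step 8: x_pred=14.2589  r=-14.0489  x^+=6.7989  v^+=19.3152  a^+=-8.4369

resid = -14.0489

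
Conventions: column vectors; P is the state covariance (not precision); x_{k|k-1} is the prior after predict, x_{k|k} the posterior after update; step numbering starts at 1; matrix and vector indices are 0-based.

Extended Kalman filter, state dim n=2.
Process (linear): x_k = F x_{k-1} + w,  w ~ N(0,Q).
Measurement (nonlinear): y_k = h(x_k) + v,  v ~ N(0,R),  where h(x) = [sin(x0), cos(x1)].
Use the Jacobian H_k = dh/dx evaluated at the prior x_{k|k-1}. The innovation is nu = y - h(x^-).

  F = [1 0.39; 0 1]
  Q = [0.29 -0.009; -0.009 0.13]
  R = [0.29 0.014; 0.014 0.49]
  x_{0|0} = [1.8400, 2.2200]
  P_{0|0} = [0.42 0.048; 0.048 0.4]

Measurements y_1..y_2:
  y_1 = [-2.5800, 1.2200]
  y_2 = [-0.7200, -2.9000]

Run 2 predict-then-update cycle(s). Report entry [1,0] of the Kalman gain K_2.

K[1,0] = 0.1072

step 1: x^-=[2.7058, 2.2200]  P^-=[0.8083 0.1950; 0.1950 0.5300]  H_jac=[-0.9065 0.0000; 0.0000 -0.7966]  S=[0.9543 0.1548; 0.1548 0.8263]  K=[-0.7605 -0.0455; -0.1056 -0.4912]  nu=[-3.0021, 1.8246]  x^+=[4.9058, 1.6408]  P^+=[0.2440 0.0414; 0.0414 0.3040]
step 2: x^-=[5.5458, 1.6408]  P^-=[0.6125 0.1509; 0.1509 0.4340]  H_jac=[0.7402 0.0000; 0.0000 -0.9976]  S=[0.6256 -0.0974; -0.0974 0.9219]  K=[0.7110 -0.0882; 0.1072 -0.4583]  nu=[-0.0476, -2.8301]  x^+=[5.7614, 2.9327]  P^+=[0.2769 0.0333; 0.0333 0.2236]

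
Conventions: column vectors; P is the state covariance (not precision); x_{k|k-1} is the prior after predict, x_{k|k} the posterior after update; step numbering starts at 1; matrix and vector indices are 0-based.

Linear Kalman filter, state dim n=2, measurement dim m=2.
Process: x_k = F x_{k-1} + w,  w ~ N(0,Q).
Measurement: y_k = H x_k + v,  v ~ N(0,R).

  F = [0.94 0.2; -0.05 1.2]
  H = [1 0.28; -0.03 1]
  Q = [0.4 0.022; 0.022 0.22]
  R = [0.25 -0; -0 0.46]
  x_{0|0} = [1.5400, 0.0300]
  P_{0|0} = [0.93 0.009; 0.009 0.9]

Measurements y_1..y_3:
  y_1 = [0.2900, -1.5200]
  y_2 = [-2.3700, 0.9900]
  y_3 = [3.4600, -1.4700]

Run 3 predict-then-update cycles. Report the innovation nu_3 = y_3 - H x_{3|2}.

step 1: x^-=[1.4536, -0.0410]  P^-=[1.2611 0.2044; 0.2044 1.5172]  S=[1.7445 0.5896; 0.5896 1.9661]  K=[0.8091 -0.1579; 0.1123 0.7349]  nu=[-1.1521, -1.4354]  x^+=[0.7481, -1.2252]  P^+=[0.2208 -0.0660; -0.0660 0.3361]
step 2: x^-=[0.4582, -1.5077]  P^-=[0.5837 0.0185; 0.0185 0.7124]  S=[0.8999 0.2003; 0.2003 1.1718]  K=[0.6801 -0.1154; 0.1112 0.5885]  nu=[-2.4061, 2.5114]  x^+=[-1.4679, -0.2974]  P^+=[0.1833 -0.0476; -0.0476 0.2693]
step 3: x^-=[-1.4393, -0.2835]  P^-=[0.5549 0.0248; 0.0248 0.6139]  S=[0.8669 0.1798; 0.1798 1.0729]  K=[0.6698 -0.1047; 0.1122 0.5527]  nu=[4.9787, -1.2297]  x^+=[2.0241, -0.4043]  P^+=[0.1794 -0.0428; -0.0428 0.2530]

innov = [4.9787, -1.2297]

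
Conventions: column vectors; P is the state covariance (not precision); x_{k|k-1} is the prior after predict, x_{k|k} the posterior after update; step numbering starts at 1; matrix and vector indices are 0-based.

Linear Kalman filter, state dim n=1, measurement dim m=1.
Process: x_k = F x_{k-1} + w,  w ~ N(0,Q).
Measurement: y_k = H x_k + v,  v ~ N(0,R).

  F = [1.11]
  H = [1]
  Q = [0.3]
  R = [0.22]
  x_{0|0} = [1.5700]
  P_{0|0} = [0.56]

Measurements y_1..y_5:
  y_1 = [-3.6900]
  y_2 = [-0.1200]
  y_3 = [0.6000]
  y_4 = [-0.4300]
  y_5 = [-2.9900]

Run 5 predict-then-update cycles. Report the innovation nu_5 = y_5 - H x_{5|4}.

innov = [-2.6917]

step 1: x^-=[1.7427]  P^-=[0.9900]  S=[1.2100]  K=[0.8182]  nu=[-5.4327]  x^+=[-2.7022]  P^+=[0.1800]
step 2: x^-=[-2.9995]  P^-=[0.5218]  S=[0.7418]  K=[0.7034]  nu=[2.8795]  x^+=[-0.9740]  P^+=[0.1548]
step 3: x^-=[-1.0811]  P^-=[0.4907]  S=[0.7107]  K=[0.6904]  nu=[1.6811]  x^+=[0.0796]  P^+=[0.1519]
step 4: x^-=[0.0883]  P^-=[0.4872]  S=[0.7072]  K=[0.6889]  nu=[-0.5183]  x^+=[-0.2687]  P^+=[0.1516]
step 5: x^-=[-0.2983]  P^-=[0.4867]  S=[0.7067]  K=[0.6887]  nu=[-2.6917]  x^+=[-2.1521]  P^+=[0.1515]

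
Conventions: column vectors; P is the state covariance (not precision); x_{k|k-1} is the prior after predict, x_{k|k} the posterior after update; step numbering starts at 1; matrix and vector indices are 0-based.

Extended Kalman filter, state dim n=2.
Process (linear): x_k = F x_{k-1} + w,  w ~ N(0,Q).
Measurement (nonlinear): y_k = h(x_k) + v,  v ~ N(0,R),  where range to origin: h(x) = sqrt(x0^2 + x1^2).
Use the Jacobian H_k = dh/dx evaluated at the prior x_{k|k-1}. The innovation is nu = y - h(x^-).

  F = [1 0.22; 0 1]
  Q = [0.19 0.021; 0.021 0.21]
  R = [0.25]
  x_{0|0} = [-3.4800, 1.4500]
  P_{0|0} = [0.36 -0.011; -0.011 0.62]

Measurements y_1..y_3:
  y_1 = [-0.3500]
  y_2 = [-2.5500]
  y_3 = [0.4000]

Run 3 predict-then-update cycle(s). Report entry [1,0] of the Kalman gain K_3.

step 1: x^-=[-3.1610, 1.4500]  P^-=[0.5752 0.1464; 0.1464 0.8300]  H_jac=[-0.9089 0.4169]  S=[0.7585]  K=[-0.6088; 0.2808]  nu=[-3.8277]  x^+=[-0.8308, 0.3752]  P^+=[0.2941 0.2761; 0.2761 0.7702]
step 2: x^-=[-0.7483, 0.3752]  P^-=[0.6428 0.4665; 0.4665 0.9802]  H_jac=[-0.8939 0.4482]  S=[0.5868]  K=[-0.6230; 0.0379]  nu=[-3.3871]  x^+=[1.3619, 0.2467]  P^+=[0.4151 0.4804; 0.4804 0.9793]
step 3: x^-=[1.4162, 0.2467]  P^-=[0.8638 0.7168; 0.7168 1.1893]  H_jac=[0.9852 0.1716]  S=[1.3658]  K=[0.7132; 0.6665]  nu=[-1.0375]  x^+=[0.6763, -0.4448]  P^+=[0.1692 0.0676; 0.0676 0.5826]

K[1,0] = 0.6665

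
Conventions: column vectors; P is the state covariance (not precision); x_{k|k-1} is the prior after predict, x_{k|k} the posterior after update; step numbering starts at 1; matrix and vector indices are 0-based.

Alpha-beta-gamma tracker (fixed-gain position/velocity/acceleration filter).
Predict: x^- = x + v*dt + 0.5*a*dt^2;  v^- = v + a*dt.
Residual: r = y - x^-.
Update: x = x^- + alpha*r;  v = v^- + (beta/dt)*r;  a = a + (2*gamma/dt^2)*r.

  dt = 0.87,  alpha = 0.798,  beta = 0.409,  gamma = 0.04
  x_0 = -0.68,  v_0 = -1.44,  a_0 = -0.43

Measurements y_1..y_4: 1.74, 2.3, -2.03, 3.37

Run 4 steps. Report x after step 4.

step 1: x_pred=-2.0955  r=3.8355  x^+=0.9652  v^+=-0.0110  a^+=-0.0246
step 2: x_pred=0.9464  r=1.3536  x^+=2.0266  v^+=0.6040  a^+=0.1185
step 3: x_pred=2.5969  r=-4.6269  x^+=-1.0954  v^+=-1.4681  a^+=-0.3706
step 4: x_pred=-2.5129  r=5.8829  x^+=2.1817  v^+=0.9751  a^+=0.2512

x_post = 2.1817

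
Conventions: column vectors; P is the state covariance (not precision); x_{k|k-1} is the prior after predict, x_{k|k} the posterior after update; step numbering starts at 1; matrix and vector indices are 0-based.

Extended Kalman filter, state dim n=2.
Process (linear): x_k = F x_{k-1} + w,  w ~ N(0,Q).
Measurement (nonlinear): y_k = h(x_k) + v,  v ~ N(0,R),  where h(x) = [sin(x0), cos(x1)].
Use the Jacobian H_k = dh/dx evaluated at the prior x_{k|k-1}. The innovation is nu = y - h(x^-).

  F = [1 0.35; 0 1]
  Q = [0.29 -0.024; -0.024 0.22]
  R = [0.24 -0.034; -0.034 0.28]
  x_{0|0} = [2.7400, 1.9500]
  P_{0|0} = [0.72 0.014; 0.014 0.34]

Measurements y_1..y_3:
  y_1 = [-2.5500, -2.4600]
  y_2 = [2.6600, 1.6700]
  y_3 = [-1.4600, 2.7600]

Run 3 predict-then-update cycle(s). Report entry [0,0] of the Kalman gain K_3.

step 1: x^-=[3.4225, 1.9500]  P^-=[1.0615 0.1090; 0.1090 0.5600]  H_jac=[-0.9608 0.0000; 0.0000 -0.9290]  S=[1.2199 0.0633; 0.0633 0.7633]  K=[-0.8327 -0.0636; -0.0507 -0.6774]  nu=[-2.2728, -2.0898]  x^+=[5.4480, 3.4808]  P^+=[0.2058 -0.0113; -0.0113 0.2023]
step 2: x^-=[6.6663, 3.4808]  P^-=[0.5126 0.0355; 0.0355 0.4223]  H_jac=[0.9275 0.0000; 0.0000 0.3328]  S=[0.6810 -0.0230; -0.0230 0.3268]  K=[0.7011 0.0856; 0.0631 0.4345]  nu=[2.2862, 2.6130]  x^+=[8.4928, 4.7604]  P^+=[0.1783 0.0004; 0.0004 0.3592]
step 3: x^-=[10.1589, 4.7604]  P^-=[0.5125 0.1021; 0.1021 0.5792]  H_jac=[-0.7424 0.0000; 0.0000 0.9988]  S=[0.5225 -0.1097; -0.1097 0.8578]  K=[-0.7227 0.0265; -0.0036 0.6739]  nu=[-0.7900, 2.7120]  x^+=[10.8016, 6.5909]  P^+=[0.2348 0.0320; 0.0320 0.1890]

K[0,0] = -0.7227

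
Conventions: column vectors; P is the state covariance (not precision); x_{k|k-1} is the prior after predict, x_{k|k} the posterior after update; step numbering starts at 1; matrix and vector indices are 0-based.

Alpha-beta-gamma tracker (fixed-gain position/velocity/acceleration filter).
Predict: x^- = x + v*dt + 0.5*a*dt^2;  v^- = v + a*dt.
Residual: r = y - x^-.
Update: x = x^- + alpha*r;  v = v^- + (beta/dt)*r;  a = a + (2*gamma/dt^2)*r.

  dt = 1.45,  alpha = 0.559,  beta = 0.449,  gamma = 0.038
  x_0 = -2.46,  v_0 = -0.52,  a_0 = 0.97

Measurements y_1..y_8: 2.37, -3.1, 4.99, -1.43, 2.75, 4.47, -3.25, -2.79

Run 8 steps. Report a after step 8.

step 1: x_pred=-2.1943  r=4.5643  x^+=0.3571  v^+=2.2999  a^+=1.1350
step 2: x_pred=4.8851  r=-7.9851  x^+=0.4214  v^+=1.4730  a^+=0.8463
step 3: x_pred=3.4469  r=1.5431  x^+=4.3095  v^+=3.1780  a^+=0.9021
step 4: x_pred=9.8659  r=-11.2959  x^+=3.5515  v^+=0.9882  a^+=0.4938
step 5: x_pred=5.5035  r=-2.7535  x^+=3.9643  v^+=0.8516  a^+=0.3943
step 6: x_pred=5.6136  r=-1.1436  x^+=4.9743  v^+=1.0692  a^+=0.3529
step 7: x_pred=6.8956  r=-10.1456  x^+=1.2242  v^+=-1.5607  a^+=-0.0138
step 8: x_pred=-1.0533  r=-1.7367  x^+=-2.0241  v^+=-2.1185  a^+=-0.0766

a_post = -0.0766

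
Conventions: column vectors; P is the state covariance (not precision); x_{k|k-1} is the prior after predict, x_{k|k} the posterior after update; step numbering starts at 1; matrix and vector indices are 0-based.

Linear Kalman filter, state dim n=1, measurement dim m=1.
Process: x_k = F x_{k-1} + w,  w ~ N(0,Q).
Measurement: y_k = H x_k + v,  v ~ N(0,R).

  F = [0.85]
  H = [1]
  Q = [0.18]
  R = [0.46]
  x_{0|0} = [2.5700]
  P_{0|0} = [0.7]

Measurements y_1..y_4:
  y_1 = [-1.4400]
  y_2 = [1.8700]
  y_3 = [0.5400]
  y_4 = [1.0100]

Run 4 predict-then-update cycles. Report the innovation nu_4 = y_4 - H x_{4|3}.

step 1: x^-=[2.1845]  P^-=[0.6857]  S=[1.1457]  K=[0.5985]  nu=[-3.6245]  x^+=[0.0152]  P^+=[0.2753]
step 2: x^-=[0.0129]  P^-=[0.3789]  S=[0.8389]  K=[0.4517]  nu=[1.8571]  x^+=[0.8517]  P^+=[0.2078]
step 3: x^-=[0.7239]  P^-=[0.3301]  S=[0.7901]  K=[0.4178]  nu=[-0.1839]  x^+=[0.6471]  P^+=[0.1922]
step 4: x^-=[0.5500]  P^-=[0.3189]  S=[0.7789]  K=[0.4094]  nu=[0.4600]  x^+=[0.7383]  P^+=[0.1883]

innov = [0.4600]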